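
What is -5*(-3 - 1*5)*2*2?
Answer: 160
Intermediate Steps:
-5*(-3 - 1*5)*2*2 = -5*(-3 - 5)*2*2 = -(-40)*2*2 = -5*(-16)*2 = 80*2 = 160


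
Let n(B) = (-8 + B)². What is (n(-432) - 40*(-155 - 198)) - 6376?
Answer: 201344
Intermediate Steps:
(n(-432) - 40*(-155 - 198)) - 6376 = ((-8 - 432)² - 40*(-155 - 198)) - 6376 = ((-440)² - 40*(-353)) - 6376 = (193600 + 14120) - 6376 = 207720 - 6376 = 201344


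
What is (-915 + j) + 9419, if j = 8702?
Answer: 17206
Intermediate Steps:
(-915 + j) + 9419 = (-915 + 8702) + 9419 = 7787 + 9419 = 17206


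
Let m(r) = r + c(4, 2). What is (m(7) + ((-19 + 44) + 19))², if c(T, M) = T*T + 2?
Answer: 4761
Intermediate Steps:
c(T, M) = 2 + T² (c(T, M) = T² + 2 = 2 + T²)
m(r) = 18 + r (m(r) = r + (2 + 4²) = r + (2 + 16) = r + 18 = 18 + r)
(m(7) + ((-19 + 44) + 19))² = ((18 + 7) + ((-19 + 44) + 19))² = (25 + (25 + 19))² = (25 + 44)² = 69² = 4761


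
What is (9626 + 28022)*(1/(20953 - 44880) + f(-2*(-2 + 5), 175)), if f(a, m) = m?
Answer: 157640609152/23927 ≈ 6.5884e+6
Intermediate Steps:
(9626 + 28022)*(1/(20953 - 44880) + f(-2*(-2 + 5), 175)) = (9626 + 28022)*(1/(20953 - 44880) + 175) = 37648*(1/(-23927) + 175) = 37648*(-1/23927 + 175) = 37648*(4187224/23927) = 157640609152/23927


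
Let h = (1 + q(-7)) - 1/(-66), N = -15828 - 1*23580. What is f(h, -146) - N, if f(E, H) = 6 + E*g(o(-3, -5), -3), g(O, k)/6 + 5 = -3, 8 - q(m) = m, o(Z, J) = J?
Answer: 425098/11 ≈ 38645.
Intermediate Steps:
q(m) = 8 - m
g(O, k) = -48 (g(O, k) = -30 + 6*(-3) = -30 - 18 = -48)
N = -39408 (N = -15828 - 23580 = -39408)
h = 1057/66 (h = (1 + (8 - 1*(-7))) - 1/(-66) = (1 + (8 + 7)) - 1*(-1/66) = (1 + 15) + 1/66 = 16 + 1/66 = 1057/66 ≈ 16.015)
f(E, H) = 6 - 48*E (f(E, H) = 6 + E*(-48) = 6 - 48*E)
f(h, -146) - N = (6 - 48*1057/66) - 1*(-39408) = (6 - 8456/11) + 39408 = -8390/11 + 39408 = 425098/11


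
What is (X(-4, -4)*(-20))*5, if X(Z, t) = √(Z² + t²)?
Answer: -400*√2 ≈ -565.69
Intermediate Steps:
(X(-4, -4)*(-20))*5 = (√((-4)² + (-4)²)*(-20))*5 = (√(16 + 16)*(-20))*5 = (√32*(-20))*5 = ((4*√2)*(-20))*5 = -80*√2*5 = -400*√2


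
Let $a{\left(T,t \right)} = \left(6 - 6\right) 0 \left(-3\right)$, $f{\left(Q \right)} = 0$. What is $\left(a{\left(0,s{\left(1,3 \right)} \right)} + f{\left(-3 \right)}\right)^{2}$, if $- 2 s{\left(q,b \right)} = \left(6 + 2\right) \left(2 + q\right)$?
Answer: $0$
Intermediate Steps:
$s{\left(q,b \right)} = -8 - 4 q$ ($s{\left(q,b \right)} = - \frac{\left(6 + 2\right) \left(2 + q\right)}{2} = - \frac{8 \left(2 + q\right)}{2} = - \frac{16 + 8 q}{2} = -8 - 4 q$)
$a{\left(T,t \right)} = 0$ ($a{\left(T,t \right)} = \left(6 - 6\right) 0 \left(-3\right) = 0 \cdot 0 \left(-3\right) = 0 \left(-3\right) = 0$)
$\left(a{\left(0,s{\left(1,3 \right)} \right)} + f{\left(-3 \right)}\right)^{2} = \left(0 + 0\right)^{2} = 0^{2} = 0$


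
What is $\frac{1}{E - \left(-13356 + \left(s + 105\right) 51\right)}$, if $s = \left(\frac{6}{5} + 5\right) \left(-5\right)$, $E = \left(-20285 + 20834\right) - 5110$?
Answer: $\frac{1}{5021} \approx 0.00019916$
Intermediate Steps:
$E = -4561$ ($E = 549 - 5110 = -4561$)
$s = -31$ ($s = \left(6 \cdot \frac{1}{5} + 5\right) \left(-5\right) = \left(\frac{6}{5} + 5\right) \left(-5\right) = \frac{31}{5} \left(-5\right) = -31$)
$\frac{1}{E - \left(-13356 + \left(s + 105\right) 51\right)} = \frac{1}{-4561 + \left(13356 - \left(-31 + 105\right) 51\right)} = \frac{1}{-4561 + \left(13356 - 74 \cdot 51\right)} = \frac{1}{-4561 + \left(13356 - 3774\right)} = \frac{1}{-4561 + 9582} = \frac{1}{5021}$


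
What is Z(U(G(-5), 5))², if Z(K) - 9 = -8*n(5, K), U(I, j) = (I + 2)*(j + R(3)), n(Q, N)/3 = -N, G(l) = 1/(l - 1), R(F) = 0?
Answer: 52441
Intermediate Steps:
G(l) = 1/(-1 + l)
n(Q, N) = -3*N (n(Q, N) = 3*(-N) = -3*N)
U(I, j) = j*(2 + I) (U(I, j) = (I + 2)*(j + 0) = (2 + I)*j = j*(2 + I))
Z(K) = 9 + 24*K (Z(K) = 9 - (-24)*K = 9 + 24*K)
Z(U(G(-5), 5))² = (9 + 24*(5*(2 + 1/(-1 - 5))))² = (9 + 24*(5*(2 + 1/(-6))))² = (9 + 24*(5*(2 - ⅙)))² = (9 + 24*(5*(11/6)))² = (9 + 24*(55/6))² = (9 + 220)² = 229² = 52441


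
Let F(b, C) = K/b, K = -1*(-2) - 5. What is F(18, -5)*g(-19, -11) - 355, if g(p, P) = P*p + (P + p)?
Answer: -2309/6 ≈ -384.83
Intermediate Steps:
g(p, P) = P + p + P*p
K = -3 (K = 2 - 5 = -3)
F(b, C) = -3/b
F(18, -5)*g(-19, -11) - 355 = (-3/18)*(-11 - 19 - 11*(-19)) - 355 = (-3*1/18)*(-11 - 19 + 209) - 355 = -⅙*179 - 355 = -179/6 - 355 = -2309/6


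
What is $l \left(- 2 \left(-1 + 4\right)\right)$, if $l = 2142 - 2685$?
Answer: $3258$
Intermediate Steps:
$l = -543$
$l \left(- 2 \left(-1 + 4\right)\right) = - 543 \left(- 2 \left(-1 + 4\right)\right) = - 543 \left(\left(-2\right) 3\right) = \left(-543\right) \left(-6\right) = 3258$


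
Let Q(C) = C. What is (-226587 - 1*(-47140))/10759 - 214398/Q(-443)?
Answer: 2227213061/4766237 ≈ 467.29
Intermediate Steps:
(-226587 - 1*(-47140))/10759 - 214398/Q(-443) = (-226587 - 1*(-47140))/10759 - 214398/(-443) = (-226587 + 47140)*(1/10759) - 214398*(-1/443) = -179447*1/10759 + 214398/443 = -179447/10759 + 214398/443 = 2227213061/4766237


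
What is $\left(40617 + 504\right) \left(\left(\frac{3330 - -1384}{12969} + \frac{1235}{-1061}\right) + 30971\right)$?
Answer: $\frac{1947094522177782}{1528901} \approx 1.2735 \cdot 10^{9}$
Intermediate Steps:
$\left(40617 + 504\right) \left(\left(\frac{3330 - -1384}{12969} + \frac{1235}{-1061}\right) + 30971\right) = 41121 \left(\left(\left(3330 + 1384\right) \frac{1}{12969} + 1235 \left(- \frac{1}{1061}\right)\right) + 30971\right) = 41121 \left(\left(4714 \cdot \frac{1}{12969} - \frac{1235}{1061}\right) + 30971\right) = 41121 \left(\left(\frac{4714}{12969} - \frac{1235}{1061}\right) + 30971\right) = 41121 \left(- \frac{11015161}{13760109} + 30971\right) = 41121 \cdot \frac{426153320678}{13760109} = \frac{1947094522177782}{1528901}$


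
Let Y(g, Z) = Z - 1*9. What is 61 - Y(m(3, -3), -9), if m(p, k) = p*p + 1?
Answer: 79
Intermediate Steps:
m(p, k) = 1 + p² (m(p, k) = p² + 1 = 1 + p²)
Y(g, Z) = -9 + Z (Y(g, Z) = Z - 9 = -9 + Z)
61 - Y(m(3, -3), -9) = 61 - (-9 - 9) = 61 - 1*(-18) = 61 + 18 = 79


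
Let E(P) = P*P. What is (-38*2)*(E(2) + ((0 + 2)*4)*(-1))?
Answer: 304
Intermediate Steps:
E(P) = P²
(-38*2)*(E(2) + ((0 + 2)*4)*(-1)) = (-38*2)*(2² + ((0 + 2)*4)*(-1)) = -76*(4 + (2*4)*(-1)) = -76*(4 + 8*(-1)) = -76*(4 - 8) = -76*(-4) = 304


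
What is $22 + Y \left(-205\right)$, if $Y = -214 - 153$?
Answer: $75257$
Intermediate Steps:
$Y = -367$ ($Y = -214 - 153 = -367$)
$22 + Y \left(-205\right) = 22 - -75235 = 22 + 75235 = 75257$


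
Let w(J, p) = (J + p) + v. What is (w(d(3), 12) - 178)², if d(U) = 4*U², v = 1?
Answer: 16641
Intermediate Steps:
w(J, p) = 1 + J + p (w(J, p) = (J + p) + 1 = 1 + J + p)
(w(d(3), 12) - 178)² = ((1 + 4*3² + 12) - 178)² = ((1 + 4*9 + 12) - 178)² = ((1 + 36 + 12) - 178)² = (49 - 178)² = (-129)² = 16641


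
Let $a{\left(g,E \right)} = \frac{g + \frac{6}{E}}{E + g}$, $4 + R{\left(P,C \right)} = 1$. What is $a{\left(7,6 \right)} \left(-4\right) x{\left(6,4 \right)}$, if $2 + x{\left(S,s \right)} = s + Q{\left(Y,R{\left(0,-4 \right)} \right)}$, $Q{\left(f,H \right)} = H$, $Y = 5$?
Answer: $\frac{32}{13} \approx 2.4615$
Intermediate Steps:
$R{\left(P,C \right)} = -3$ ($R{\left(P,C \right)} = -4 + 1 = -3$)
$x{\left(S,s \right)} = -5 + s$ ($x{\left(S,s \right)} = -2 + \left(s - 3\right) = -2 + \left(-3 + s\right) = -5 + s$)
$a{\left(g,E \right)} = \frac{g + \frac{6}{E}}{E + g}$
$a{\left(7,6 \right)} \left(-4\right) x{\left(6,4 \right)} = \frac{6 + 6 \cdot 7}{6 \left(6 + 7\right)} \left(-4\right) \left(-5 + 4\right) = \frac{6 + 42}{6 \cdot 13} \left(-4\right) \left(-1\right) = \frac{1}{6} \cdot \frac{1}{13} \cdot 48 \left(-4\right) \left(-1\right) = \frac{8}{13} \left(-4\right) \left(-1\right) = \left(- \frac{32}{13}\right) \left(-1\right) = \frac{32}{13}$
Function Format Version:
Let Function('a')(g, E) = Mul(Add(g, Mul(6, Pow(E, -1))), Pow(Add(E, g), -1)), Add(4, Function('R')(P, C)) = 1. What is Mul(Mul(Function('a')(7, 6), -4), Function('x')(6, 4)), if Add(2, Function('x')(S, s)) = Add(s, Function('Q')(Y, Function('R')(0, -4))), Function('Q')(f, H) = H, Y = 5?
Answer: Rational(32, 13) ≈ 2.4615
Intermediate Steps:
Function('R')(P, C) = -3 (Function('R')(P, C) = Add(-4, 1) = -3)
Function('x')(S, s) = Add(-5, s) (Function('x')(S, s) = Add(-2, Add(s, -3)) = Add(-2, Add(-3, s)) = Add(-5, s))
Function('a')(g, E) = Mul(Pow(Add(E, g), -1), Add(g, Mul(6, Pow(E, -1))))
Mul(Mul(Function('a')(7, 6), -4), Function('x')(6, 4)) = Mul(Mul(Mul(Pow(6, -1), Pow(Add(6, 7), -1), Add(6, Mul(6, 7))), -4), Add(-5, 4)) = Mul(Mul(Mul(Rational(1, 6), Pow(13, -1), Add(6, 42)), -4), -1) = Mul(Mul(Mul(Rational(1, 6), Rational(1, 13), 48), -4), -1) = Mul(Mul(Rational(8, 13), -4), -1) = Mul(Rational(-32, 13), -1) = Rational(32, 13)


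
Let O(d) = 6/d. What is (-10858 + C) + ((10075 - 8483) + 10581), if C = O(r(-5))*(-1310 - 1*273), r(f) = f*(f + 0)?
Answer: 23377/25 ≈ 935.08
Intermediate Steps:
r(f) = f² (r(f) = f*f = f²)
C = -9498/25 (C = (6/((-5)²))*(-1310 - 1*273) = (6/25)*(-1310 - 273) = (6*(1/25))*(-1583) = (6/25)*(-1583) = -9498/25 ≈ -379.92)
(-10858 + C) + ((10075 - 8483) + 10581) = (-10858 - 9498/25) + ((10075 - 8483) + 10581) = -280948/25 + (1592 + 10581) = -280948/25 + 12173 = 23377/25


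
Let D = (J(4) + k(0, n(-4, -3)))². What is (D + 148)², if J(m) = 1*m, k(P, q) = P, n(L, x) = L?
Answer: 26896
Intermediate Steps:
J(m) = m
D = 16 (D = (4 + 0)² = 4² = 16)
(D + 148)² = (16 + 148)² = 164² = 26896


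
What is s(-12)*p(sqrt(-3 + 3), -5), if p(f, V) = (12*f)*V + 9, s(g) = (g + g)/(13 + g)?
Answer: -216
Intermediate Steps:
s(g) = 2*g/(13 + g) (s(g) = (2*g)/(13 + g) = 2*g/(13 + g))
p(f, V) = 9 + 12*V*f (p(f, V) = 12*V*f + 9 = 9 + 12*V*f)
s(-12)*p(sqrt(-3 + 3), -5) = (2*(-12)/(13 - 12))*(9 + 12*(-5)*sqrt(-3 + 3)) = (2*(-12)/1)*(9 + 12*(-5)*sqrt(0)) = (2*(-12)*1)*(9 + 12*(-5)*0) = -24*(9 + 0) = -24*9 = -216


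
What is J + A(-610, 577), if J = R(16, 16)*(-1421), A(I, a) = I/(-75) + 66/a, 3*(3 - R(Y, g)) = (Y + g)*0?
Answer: -36824881/8655 ≈ -4254.8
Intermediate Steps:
R(Y, g) = 3 (R(Y, g) = 3 - (Y + g)*0/3 = 3 - 1/3*0 = 3 + 0 = 3)
A(I, a) = 66/a - I/75 (A(I, a) = I*(-1/75) + 66/a = -I/75 + 66/a = 66/a - I/75)
J = -4263 (J = 3*(-1421) = -4263)
J + A(-610, 577) = -4263 + (66/577 - 1/75*(-610)) = -4263 + (66*(1/577) + 122/15) = -4263 + (66/577 + 122/15) = -4263 + 71384/8655 = -36824881/8655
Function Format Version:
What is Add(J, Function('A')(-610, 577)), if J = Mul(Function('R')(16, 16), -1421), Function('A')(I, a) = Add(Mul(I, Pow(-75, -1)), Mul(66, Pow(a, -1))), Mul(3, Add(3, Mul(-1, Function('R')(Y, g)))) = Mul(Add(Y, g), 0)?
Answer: Rational(-36824881, 8655) ≈ -4254.8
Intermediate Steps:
Function('R')(Y, g) = 3 (Function('R')(Y, g) = Add(3, Mul(Rational(-1, 3), Mul(Add(Y, g), 0))) = Add(3, Mul(Rational(-1, 3), 0)) = Add(3, 0) = 3)
Function('A')(I, a) = Add(Mul(66, Pow(a, -1)), Mul(Rational(-1, 75), I)) (Function('A')(I, a) = Add(Mul(I, Rational(-1, 75)), Mul(66, Pow(a, -1))) = Add(Mul(Rational(-1, 75), I), Mul(66, Pow(a, -1))) = Add(Mul(66, Pow(a, -1)), Mul(Rational(-1, 75), I)))
J = -4263 (J = Mul(3, -1421) = -4263)
Add(J, Function('A')(-610, 577)) = Add(-4263, Add(Mul(66, Pow(577, -1)), Mul(Rational(-1, 75), -610))) = Add(-4263, Add(Mul(66, Rational(1, 577)), Rational(122, 15))) = Add(-4263, Add(Rational(66, 577), Rational(122, 15))) = Add(-4263, Rational(71384, 8655)) = Rational(-36824881, 8655)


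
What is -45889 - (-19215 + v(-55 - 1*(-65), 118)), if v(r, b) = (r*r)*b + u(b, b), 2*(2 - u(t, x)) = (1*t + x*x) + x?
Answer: -31396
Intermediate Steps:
u(t, x) = 2 - t/2 - x/2 - x²/2 (u(t, x) = 2 - ((1*t + x*x) + x)/2 = 2 - ((t + x²) + x)/2 = 2 - (t + x + x²)/2 = 2 + (-t/2 - x/2 - x²/2) = 2 - t/2 - x/2 - x²/2)
v(r, b) = 2 - b - b²/2 + b*r² (v(r, b) = (r*r)*b + (2 - b/2 - b/2 - b²/2) = r²*b + (2 - b - b²/2) = b*r² + (2 - b - b²/2) = 2 - b - b²/2 + b*r²)
-45889 - (-19215 + v(-55 - 1*(-65), 118)) = -45889 - (-19215 + (2 - 1*118 - ½*118² + 118*(-55 - 1*(-65))²)) = -45889 - (-19215 + (2 - 118 - ½*13924 + 118*(-55 + 65)²)) = -45889 - (-19215 + (2 - 118 - 6962 + 118*10²)) = -45889 - (-19215 + (2 - 118 - 6962 + 118*100)) = -45889 - (-19215 + (2 - 118 - 6962 + 11800)) = -45889 - (-19215 + 4722) = -45889 - 1*(-14493) = -45889 + 14493 = -31396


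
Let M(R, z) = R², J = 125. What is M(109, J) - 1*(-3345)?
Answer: 15226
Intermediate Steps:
M(109, J) - 1*(-3345) = 109² - 1*(-3345) = 11881 + 3345 = 15226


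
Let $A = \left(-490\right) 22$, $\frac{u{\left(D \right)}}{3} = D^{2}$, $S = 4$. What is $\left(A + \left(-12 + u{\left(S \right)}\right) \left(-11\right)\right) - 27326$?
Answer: $-38502$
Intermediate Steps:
$u{\left(D \right)} = 3 D^{2}$
$A = -10780$
$\left(A + \left(-12 + u{\left(S \right)}\right) \left(-11\right)\right) - 27326 = \left(-10780 + \left(-12 + 3 \cdot 4^{2}\right) \left(-11\right)\right) - 27326 = \left(-10780 + \left(-12 + 3 \cdot 16\right) \left(-11\right)\right) - 27326 = \left(-10780 + \left(-12 + 48\right) \left(-11\right)\right) - 27326 = \left(-10780 + 36 \left(-11\right)\right) - 27326 = \left(-10780 - 396\right) - 27326 = -11176 - 27326 = -38502$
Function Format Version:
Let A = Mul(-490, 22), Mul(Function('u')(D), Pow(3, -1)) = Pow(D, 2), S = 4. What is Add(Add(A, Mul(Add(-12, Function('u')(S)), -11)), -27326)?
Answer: -38502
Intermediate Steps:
Function('u')(D) = Mul(3, Pow(D, 2))
A = -10780
Add(Add(A, Mul(Add(-12, Function('u')(S)), -11)), -27326) = Add(Add(-10780, Mul(Add(-12, Mul(3, Pow(4, 2))), -11)), -27326) = Add(Add(-10780, Mul(Add(-12, Mul(3, 16)), -11)), -27326) = Add(Add(-10780, Mul(Add(-12, 48), -11)), -27326) = Add(Add(-10780, Mul(36, -11)), -27326) = Add(Add(-10780, -396), -27326) = Add(-11176, -27326) = -38502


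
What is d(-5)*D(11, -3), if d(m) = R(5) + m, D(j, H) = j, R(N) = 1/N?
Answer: -264/5 ≈ -52.800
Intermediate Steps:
d(m) = ⅕ + m (d(m) = 1/5 + m = ⅕ + m)
d(-5)*D(11, -3) = (⅕ - 5)*11 = -24/5*11 = -264/5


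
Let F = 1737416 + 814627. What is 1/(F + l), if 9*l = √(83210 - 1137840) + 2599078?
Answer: 46021437/130739053516171 - 9*I*√1054630/653695267580855 ≈ 3.5201e-7 - 1.4139e-11*I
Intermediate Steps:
l = 2599078/9 + I*√1054630/9 (l = (√(83210 - 1137840) + 2599078)/9 = (√(-1054630) + 2599078)/9 = (I*√1054630 + 2599078)/9 = (2599078 + I*√1054630)/9 = 2599078/9 + I*√1054630/9 ≈ 2.8879e+5 + 114.11*I)
F = 2552043
1/(F + l) = 1/(2552043 + (2599078/9 + I*√1054630/9)) = 1/(25567465/9 + I*√1054630/9)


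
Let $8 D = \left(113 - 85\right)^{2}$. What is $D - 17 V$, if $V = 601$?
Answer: $-10119$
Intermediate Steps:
$D = 98$ ($D = \frac{\left(113 - 85\right)^{2}}{8} = \frac{28^{2}}{8} = \frac{1}{8} \cdot 784 = 98$)
$D - 17 V = 98 - 17 \cdot 601 = 98 - 10217 = -10119$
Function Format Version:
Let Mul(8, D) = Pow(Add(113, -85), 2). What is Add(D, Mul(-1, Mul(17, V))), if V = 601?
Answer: -10119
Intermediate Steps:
D = 98 (D = Mul(Rational(1, 8), Pow(Add(113, -85), 2)) = Mul(Rational(1, 8), Pow(28, 2)) = Mul(Rational(1, 8), 784) = 98)
Add(D, Mul(-1, Mul(17, V))) = Add(98, Mul(-1, Mul(17, 601))) = Add(98, Mul(-1, 10217)) = Add(98, -10217) = -10119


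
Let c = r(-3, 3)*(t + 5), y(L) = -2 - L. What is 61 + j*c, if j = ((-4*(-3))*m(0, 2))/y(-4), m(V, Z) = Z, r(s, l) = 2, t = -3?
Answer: 109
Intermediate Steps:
c = 4 (c = 2*(-3 + 5) = 2*2 = 4)
j = 12 (j = (-4*(-3)*2)/(-2 - 1*(-4)) = (12*2)/(-2 + 4) = 24/2 = 24*(½) = 12)
61 + j*c = 61 + 12*4 = 61 + 48 = 109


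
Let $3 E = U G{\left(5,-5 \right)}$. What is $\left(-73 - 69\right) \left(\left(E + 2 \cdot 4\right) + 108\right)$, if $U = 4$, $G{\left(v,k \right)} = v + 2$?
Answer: $- \frac{53392}{3} \approx -17797.0$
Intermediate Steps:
$G{\left(v,k \right)} = 2 + v$
$E = \frac{28}{3}$ ($E = \frac{4 \left(2 + 5\right)}{3} = \frac{4 \cdot 7}{3} = \frac{1}{3} \cdot 28 = \frac{28}{3} \approx 9.3333$)
$\left(-73 - 69\right) \left(\left(E + 2 \cdot 4\right) + 108\right) = \left(-73 - 69\right) \left(\left(\frac{28}{3} + 2 \cdot 4\right) + 108\right) = \left(-73 - 69\right) \left(\left(\frac{28}{3} + 8\right) + 108\right) = - 142 \left(\frac{52}{3} + 108\right) = \left(-142\right) \frac{376}{3} = - \frac{53392}{3}$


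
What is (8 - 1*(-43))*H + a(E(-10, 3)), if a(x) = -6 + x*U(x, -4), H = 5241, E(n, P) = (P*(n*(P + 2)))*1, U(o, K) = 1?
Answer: 267135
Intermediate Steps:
E(n, P) = P*n*(2 + P) (E(n, P) = (P*(n*(2 + P)))*1 = (P*n*(2 + P))*1 = P*n*(2 + P))
a(x) = -6 + x (a(x) = -6 + x*1 = -6 + x)
(8 - 1*(-43))*H + a(E(-10, 3)) = (8 - 1*(-43))*5241 + (-6 + 3*(-10)*(2 + 3)) = (8 + 43)*5241 + (-6 + 3*(-10)*5) = 51*5241 + (-6 - 150) = 267291 - 156 = 267135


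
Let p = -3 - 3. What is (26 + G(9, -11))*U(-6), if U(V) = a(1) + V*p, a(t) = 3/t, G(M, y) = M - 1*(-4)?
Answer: 1521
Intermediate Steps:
p = -6
G(M, y) = 4 + M (G(M, y) = M + 4 = 4 + M)
U(V) = 3 - 6*V (U(V) = 3/1 + V*(-6) = 3*1 - 6*V = 3 - 6*V)
(26 + G(9, -11))*U(-6) = (26 + (4 + 9))*(3 - 6*(-6)) = (26 + 13)*(3 + 36) = 39*39 = 1521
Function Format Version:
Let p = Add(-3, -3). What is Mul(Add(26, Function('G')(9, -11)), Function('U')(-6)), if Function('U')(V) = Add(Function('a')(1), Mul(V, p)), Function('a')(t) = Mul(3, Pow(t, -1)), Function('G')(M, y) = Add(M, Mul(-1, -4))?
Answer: 1521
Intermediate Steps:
p = -6
Function('G')(M, y) = Add(4, M) (Function('G')(M, y) = Add(M, 4) = Add(4, M))
Function('U')(V) = Add(3, Mul(-6, V)) (Function('U')(V) = Add(Mul(3, Pow(1, -1)), Mul(V, -6)) = Add(Mul(3, 1), Mul(-6, V)) = Add(3, Mul(-6, V)))
Mul(Add(26, Function('G')(9, -11)), Function('U')(-6)) = Mul(Add(26, Add(4, 9)), Add(3, Mul(-6, -6))) = Mul(Add(26, 13), Add(3, 36)) = Mul(39, 39) = 1521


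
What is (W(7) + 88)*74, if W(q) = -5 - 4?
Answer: 5846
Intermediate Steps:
W(q) = -9
(W(7) + 88)*74 = (-9 + 88)*74 = 79*74 = 5846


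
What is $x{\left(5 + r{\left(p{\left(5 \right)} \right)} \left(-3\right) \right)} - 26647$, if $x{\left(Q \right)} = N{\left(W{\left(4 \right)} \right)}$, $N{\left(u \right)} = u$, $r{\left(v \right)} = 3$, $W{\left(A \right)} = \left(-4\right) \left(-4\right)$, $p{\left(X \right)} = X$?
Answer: $-26631$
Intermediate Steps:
$W{\left(A \right)} = 16$
$x{\left(Q \right)} = 16$
$x{\left(5 + r{\left(p{\left(5 \right)} \right)} \left(-3\right) \right)} - 26647 = 16 - 26647 = -26631$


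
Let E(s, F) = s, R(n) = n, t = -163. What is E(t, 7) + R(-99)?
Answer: -262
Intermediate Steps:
E(t, 7) + R(-99) = -163 - 99 = -262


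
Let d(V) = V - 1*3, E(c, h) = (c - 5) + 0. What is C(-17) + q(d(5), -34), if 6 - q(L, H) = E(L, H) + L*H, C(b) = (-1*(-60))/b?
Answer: 1249/17 ≈ 73.471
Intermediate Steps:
E(c, h) = -5 + c (E(c, h) = (-5 + c) + 0 = -5 + c)
C(b) = 60/b
d(V) = -3 + V (d(V) = V - 3 = -3 + V)
q(L, H) = 11 - L - H*L (q(L, H) = 6 - ((-5 + L) + L*H) = 6 - ((-5 + L) + H*L) = 6 - (-5 + L + H*L) = 6 + (5 - L - H*L) = 11 - L - H*L)
C(-17) + q(d(5), -34) = 60/(-17) + (11 - (-3 + 5) - 1*(-34)*(-3 + 5)) = 60*(-1/17) + (11 - 1*2 - 1*(-34)*2) = -60/17 + (11 - 2 + 68) = -60/17 + 77 = 1249/17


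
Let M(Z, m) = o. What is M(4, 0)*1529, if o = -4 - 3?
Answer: -10703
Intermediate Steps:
o = -7
M(Z, m) = -7
M(4, 0)*1529 = -7*1529 = -10703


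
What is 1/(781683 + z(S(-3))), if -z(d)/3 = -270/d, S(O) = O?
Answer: 1/781413 ≈ 1.2797e-6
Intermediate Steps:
z(d) = 810/d (z(d) = -(-810)/d = 810/d)
1/(781683 + z(S(-3))) = 1/(781683 + 810/(-3)) = 1/(781683 + 810*(-1/3)) = 1/(781683 - 270) = 1/781413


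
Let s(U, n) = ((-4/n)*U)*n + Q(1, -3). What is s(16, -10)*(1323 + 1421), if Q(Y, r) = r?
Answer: -183848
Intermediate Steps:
s(U, n) = -3 - 4*U (s(U, n) = ((-4/n)*U)*n - 3 = (-4*U/n)*n - 3 = -4*U - 3 = -3 - 4*U)
s(16, -10)*(1323 + 1421) = (-3 - 4*16)*(1323 + 1421) = (-3 - 64)*2744 = -67*2744 = -183848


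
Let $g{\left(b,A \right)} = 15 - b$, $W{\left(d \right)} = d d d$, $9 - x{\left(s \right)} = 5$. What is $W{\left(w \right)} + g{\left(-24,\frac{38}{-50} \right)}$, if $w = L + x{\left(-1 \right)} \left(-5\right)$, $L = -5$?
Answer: $-15586$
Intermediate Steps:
$x{\left(s \right)} = 4$ ($x{\left(s \right)} = 9 - 5 = 4$)
$w = -25$ ($w = -5 + 4 \left(-5\right) = -5 - 20 = -25$)
$W{\left(d \right)} = d^{3}$ ($W{\left(d \right)} = d^{2} d = d^{3}$)
$W{\left(w \right)} + g{\left(-24,\frac{38}{-50} \right)} = \left(-25\right)^{3} + \left(15 - -24\right) = -15625 + \left(15 + 24\right) = -15625 + 39 = -15586$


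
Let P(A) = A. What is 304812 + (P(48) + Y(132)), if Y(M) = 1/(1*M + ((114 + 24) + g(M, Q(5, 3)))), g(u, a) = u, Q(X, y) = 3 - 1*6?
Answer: 122553721/402 ≈ 3.0486e+5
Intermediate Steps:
Q(X, y) = -3 (Q(X, y) = 3 - 6 = -3)
Y(M) = 1/(138 + 2*M) (Y(M) = 1/(1*M + ((114 + 24) + M)) = 1/(M + (138 + M)) = 1/(138 + 2*M))
304812 + (P(48) + Y(132)) = 304812 + (48 + 1/(2*(69 + 132))) = 304812 + (48 + (1/2)/201) = 304812 + (48 + (1/2)*(1/201)) = 304812 + (48 + 1/402) = 304812 + 19297/402 = 122553721/402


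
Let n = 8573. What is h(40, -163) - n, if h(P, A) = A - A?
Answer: -8573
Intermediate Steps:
h(P, A) = 0
h(40, -163) - n = 0 - 1*8573 = 0 - 8573 = -8573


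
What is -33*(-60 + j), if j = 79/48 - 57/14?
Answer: 230725/112 ≈ 2060.0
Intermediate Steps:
j = -815/336 (j = 79*(1/48) - 57*1/14 = 79/48 - 57/14 = -815/336 ≈ -2.4256)
-33*(-60 + j) = -33*(-60 - 815/336) = -33*(-20975/336) = 230725/112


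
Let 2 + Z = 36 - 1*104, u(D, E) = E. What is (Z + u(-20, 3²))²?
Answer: 3721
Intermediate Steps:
Z = -70 (Z = -2 + (36 - 1*104) = -2 + (36 - 104) = -2 - 68 = -70)
(Z + u(-20, 3²))² = (-70 + 3²)² = (-70 + 9)² = (-61)² = 3721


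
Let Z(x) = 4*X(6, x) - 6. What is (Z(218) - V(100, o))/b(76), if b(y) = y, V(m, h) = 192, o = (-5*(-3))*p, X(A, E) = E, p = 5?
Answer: 337/38 ≈ 8.8684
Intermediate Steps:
o = 75 (o = -5*(-3)*5 = 15*5 = 75)
Z(x) = -6 + 4*x (Z(x) = 4*x - 6 = -6 + 4*x)
(Z(218) - V(100, o))/b(76) = ((-6 + 4*218) - 1*192)/76 = ((-6 + 872) - 192)*(1/76) = (866 - 192)*(1/76) = 674*(1/76) = 337/38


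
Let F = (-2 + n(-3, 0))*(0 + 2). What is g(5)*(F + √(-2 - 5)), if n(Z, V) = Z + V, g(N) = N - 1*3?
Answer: -20 + 2*I*√7 ≈ -20.0 + 5.2915*I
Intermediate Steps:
g(N) = -3 + N (g(N) = N - 3 = -3 + N)
n(Z, V) = V + Z
F = -10 (F = (-2 + (0 - 3))*(0 + 2) = (-2 - 3)*2 = -5*2 = -10)
g(5)*(F + √(-2 - 5)) = (-3 + 5)*(-10 + √(-2 - 5)) = 2*(-10 + √(-7)) = 2*(-10 + I*√7) = -20 + 2*I*√7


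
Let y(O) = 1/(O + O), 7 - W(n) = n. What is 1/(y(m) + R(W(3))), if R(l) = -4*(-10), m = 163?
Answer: 326/13041 ≈ 0.024998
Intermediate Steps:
W(n) = 7 - n
R(l) = 40
y(O) = 1/(2*O)
1/(y(m) + R(W(3))) = 1/((1/2)/163 + 40) = 1/((1/2)*(1/163) + 40) = 1/(1/326 + 40) = 1/(13041/326) = 326/13041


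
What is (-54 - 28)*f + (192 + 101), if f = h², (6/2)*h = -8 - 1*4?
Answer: -1019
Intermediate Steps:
h = -4 (h = (-8 - 1*4)/3 = (-8 - 4)/3 = (⅓)*(-12) = -4)
f = 16 (f = (-4)² = 16)
(-54 - 28)*f + (192 + 101) = (-54 - 28)*16 + (192 + 101) = -82*16 + 293 = -1312 + 293 = -1019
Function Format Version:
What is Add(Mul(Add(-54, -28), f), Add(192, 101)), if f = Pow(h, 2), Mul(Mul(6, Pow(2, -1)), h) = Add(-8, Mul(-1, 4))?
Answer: -1019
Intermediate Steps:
h = -4 (h = Mul(Rational(1, 3), Add(-8, Mul(-1, 4))) = Mul(Rational(1, 3), Add(-8, -4)) = Mul(Rational(1, 3), -12) = -4)
f = 16 (f = Pow(-4, 2) = 16)
Add(Mul(Add(-54, -28), f), Add(192, 101)) = Add(Mul(Add(-54, -28), 16), Add(192, 101)) = Add(Mul(-82, 16), 293) = Add(-1312, 293) = -1019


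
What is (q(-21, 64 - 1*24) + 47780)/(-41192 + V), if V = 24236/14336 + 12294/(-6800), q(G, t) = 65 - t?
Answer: -72816576000/62743833181 ≈ -1.1605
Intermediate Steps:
V = -178781/1523200 (V = 24236*(1/14336) + 12294*(-1/6800) = 6059/3584 - 6147/3400 = -178781/1523200 ≈ -0.11737)
(q(-21, 64 - 1*24) + 47780)/(-41192 + V) = ((65 - (64 - 1*24)) + 47780)/(-41192 - 178781/1523200) = ((65 - (64 - 24)) + 47780)/(-62743833181/1523200) = ((65 - 1*40) + 47780)*(-1523200/62743833181) = ((65 - 40) + 47780)*(-1523200/62743833181) = (25 + 47780)*(-1523200/62743833181) = 47805*(-1523200/62743833181) = -72816576000/62743833181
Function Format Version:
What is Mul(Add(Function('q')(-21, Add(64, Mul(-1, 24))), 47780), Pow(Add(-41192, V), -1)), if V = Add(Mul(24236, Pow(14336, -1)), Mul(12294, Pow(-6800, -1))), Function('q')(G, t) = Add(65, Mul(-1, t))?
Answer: Rational(-72816576000, 62743833181) ≈ -1.1605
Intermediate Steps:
V = Rational(-178781, 1523200) (V = Add(Mul(24236, Rational(1, 14336)), Mul(12294, Rational(-1, 6800))) = Add(Rational(6059, 3584), Rational(-6147, 3400)) = Rational(-178781, 1523200) ≈ -0.11737)
Mul(Add(Function('q')(-21, Add(64, Mul(-1, 24))), 47780), Pow(Add(-41192, V), -1)) = Mul(Add(Add(65, Mul(-1, Add(64, Mul(-1, 24)))), 47780), Pow(Add(-41192, Rational(-178781, 1523200)), -1)) = Mul(Add(Add(65, Mul(-1, Add(64, -24))), 47780), Pow(Rational(-62743833181, 1523200), -1)) = Mul(Add(Add(65, Mul(-1, 40)), 47780), Rational(-1523200, 62743833181)) = Mul(Add(Add(65, -40), 47780), Rational(-1523200, 62743833181)) = Mul(Add(25, 47780), Rational(-1523200, 62743833181)) = Mul(47805, Rational(-1523200, 62743833181)) = Rational(-72816576000, 62743833181)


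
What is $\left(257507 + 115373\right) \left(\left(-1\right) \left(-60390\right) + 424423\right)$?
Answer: $180777071440$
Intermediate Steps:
$\left(257507 + 115373\right) \left(\left(-1\right) \left(-60390\right) + 424423\right) = 372880 \left(60390 + 424423\right) = 372880 \cdot 484813 = 180777071440$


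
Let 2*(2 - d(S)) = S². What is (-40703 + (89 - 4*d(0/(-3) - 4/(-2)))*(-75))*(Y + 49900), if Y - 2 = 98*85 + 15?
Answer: -2759626366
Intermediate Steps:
Y = 8347 (Y = 2 + (98*85 + 15) = 2 + (8330 + 15) = 2 + 8345 = 8347)
d(S) = 2 - S²/2
(-40703 + (89 - 4*d(0/(-3) - 4/(-2)))*(-75))*(Y + 49900) = (-40703 + (89 - 4*(2 - (0/(-3) - 4/(-2))²/2))*(-75))*(8347 + 49900) = (-40703 + (89 - 4*(2 - (0*(-⅓) - 4*(-½))²/2))*(-75))*58247 = (-40703 + (89 - 4*(2 - (0 + 2)²/2))*(-75))*58247 = (-40703 + (89 - 4*(2 - ½*2²))*(-75))*58247 = (-40703 + (89 - 4*(2 - ½*4))*(-75))*58247 = (-40703 + (89 - 4*(2 - 2))*(-75))*58247 = (-40703 + (89 - 4*0)*(-75))*58247 = (-40703 + (89 + 0)*(-75))*58247 = (-40703 + 89*(-75))*58247 = (-40703 - 6675)*58247 = -47378*58247 = -2759626366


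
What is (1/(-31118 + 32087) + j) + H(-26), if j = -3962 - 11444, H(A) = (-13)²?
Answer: -14764652/969 ≈ -15237.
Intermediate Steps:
H(A) = 169
j = -15406
(1/(-31118 + 32087) + j) + H(-26) = (1/(-31118 + 32087) - 15406) + 169 = (1/969 - 15406) + 169 = -14928413/969 + 169 = -14764652/969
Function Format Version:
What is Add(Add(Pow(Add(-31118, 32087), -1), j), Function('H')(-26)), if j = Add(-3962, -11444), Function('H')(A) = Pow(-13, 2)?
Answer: Rational(-14764652, 969) ≈ -15237.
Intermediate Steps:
Function('H')(A) = 169
j = -15406
Add(Add(Pow(Add(-31118, 32087), -1), j), Function('H')(-26)) = Add(Add(Pow(Add(-31118, 32087), -1), -15406), 169) = Add(Add(Pow(969, -1), -15406), 169) = Add(Add(Rational(1, 969), -15406), 169) = Add(Rational(-14928413, 969), 169) = Rational(-14764652, 969)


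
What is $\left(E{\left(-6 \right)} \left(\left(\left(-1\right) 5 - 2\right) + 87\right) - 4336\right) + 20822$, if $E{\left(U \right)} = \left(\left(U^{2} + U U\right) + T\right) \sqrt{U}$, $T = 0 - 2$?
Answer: $16486 + 5600 i \sqrt{6} \approx 16486.0 + 13717.0 i$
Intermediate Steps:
$T = -2$ ($T = 0 - 2 = -2$)
$E{\left(U \right)} = \sqrt{U} \left(-2 + 2 U^{2}\right)$ ($E{\left(U \right)} = \left(\left(U^{2} + U U\right) - 2\right) \sqrt{U} = \left(\left(U^{2} + U^{2}\right) - 2\right) \sqrt{U} = \left(2 U^{2} - 2\right) \sqrt{U} = \left(-2 + 2 U^{2}\right) \sqrt{U} = \sqrt{U} \left(-2 + 2 U^{2}\right)$)
$\left(E{\left(-6 \right)} \left(\left(\left(-1\right) 5 - 2\right) + 87\right) - 4336\right) + 20822 = \left(2 \sqrt{-6} \left(-1 + \left(-6\right)^{2}\right) \left(\left(\left(-1\right) 5 - 2\right) + 87\right) - 4336\right) + 20822 = \left(2 i \sqrt{6} \left(-1 + 36\right) \left(\left(-5 - 2\right) + 87\right) - 4336\right) + 20822 = \left(2 i \sqrt{6} \cdot 35 \left(-7 + 87\right) - 4336\right) + 20822 = \left(70 i \sqrt{6} \cdot 80 - 4336\right) + 20822 = \left(5600 i \sqrt{6} - 4336\right) + 20822 = \left(-4336 + 5600 i \sqrt{6}\right) + 20822 = 16486 + 5600 i \sqrt{6}$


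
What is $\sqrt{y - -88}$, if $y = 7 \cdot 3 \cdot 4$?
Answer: $2 \sqrt{43} \approx 13.115$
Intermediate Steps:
$y = 84$ ($y = 21 \cdot 4 = 84$)
$\sqrt{y - -88} = \sqrt{84 - -88} = \sqrt{84 + 88} = \sqrt{172} = 2 \sqrt{43}$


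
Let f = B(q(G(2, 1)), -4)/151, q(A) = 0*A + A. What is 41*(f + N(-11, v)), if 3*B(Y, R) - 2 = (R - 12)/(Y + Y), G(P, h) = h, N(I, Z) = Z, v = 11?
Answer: 68019/151 ≈ 450.46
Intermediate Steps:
q(A) = A (q(A) = 0 + A = A)
B(Y, R) = 2/3 + (-12 + R)/(6*Y) (B(Y, R) = 2/3 + ((R - 12)/(Y + Y))/3 = 2/3 + ((-12 + R)/((2*Y)))/3 = 2/3 + ((-12 + R)*(1/(2*Y)))/3 = 2/3 + ((-12 + R)/(2*Y))/3 = 2/3 + (-12 + R)/(6*Y))
f = -2/151 (f = ((1/6)*(-12 - 4 + 4*1)/1)/151 = ((1/6)*1*(-12 - 4 + 4))*(1/151) = ((1/6)*1*(-12))*(1/151) = -2*1/151 = -2/151 ≈ -0.013245)
41*(f + N(-11, v)) = 41*(-2/151 + 11) = 41*(1659/151) = 68019/151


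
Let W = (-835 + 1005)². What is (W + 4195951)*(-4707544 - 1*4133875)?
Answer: -37353677903569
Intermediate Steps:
W = 28900 (W = 170² = 28900)
(W + 4195951)*(-4707544 - 1*4133875) = (28900 + 4195951)*(-4707544 - 1*4133875) = 4224851*(-4707544 - 4133875) = 4224851*(-8841419) = -37353677903569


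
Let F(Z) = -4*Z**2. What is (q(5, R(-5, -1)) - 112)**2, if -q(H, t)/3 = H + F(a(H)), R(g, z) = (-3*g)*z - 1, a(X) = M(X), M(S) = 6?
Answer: 93025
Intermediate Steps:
a(X) = 6
R(g, z) = -1 - 3*g*z (R(g, z) = -3*g*z - 1 = -1 - 3*g*z)
q(H, t) = 432 - 3*H (q(H, t) = -3*(H - 4*6**2) = -3*(H - 4*36) = -3*(H - 144) = -3*(-144 + H) = 432 - 3*H)
(q(5, R(-5, -1)) - 112)**2 = ((432 - 3*5) - 112)**2 = ((432 - 15) - 112)**2 = (417 - 112)**2 = 305**2 = 93025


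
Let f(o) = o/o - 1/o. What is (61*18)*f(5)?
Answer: 4392/5 ≈ 878.40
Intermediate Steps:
f(o) = 1 - 1/o
(61*18)*f(5) = (61*18)*((-1 + 5)/5) = 1098*((⅕)*4) = 1098*(⅘) = 4392/5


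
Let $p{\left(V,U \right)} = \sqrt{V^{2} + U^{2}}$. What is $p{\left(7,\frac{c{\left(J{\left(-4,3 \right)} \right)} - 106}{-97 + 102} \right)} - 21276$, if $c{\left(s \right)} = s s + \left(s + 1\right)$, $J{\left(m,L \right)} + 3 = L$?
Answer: $-21276 + 7 \sqrt{10} \approx -21254.0$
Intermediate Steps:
$J{\left(m,L \right)} = -3 + L$
$c{\left(s \right)} = 1 + s + s^{2}$ ($c{\left(s \right)} = s^{2} + \left(1 + s\right) = 1 + s + s^{2}$)
$p{\left(V,U \right)} = \sqrt{U^{2} + V^{2}}$
$p{\left(7,\frac{c{\left(J{\left(-4,3 \right)} \right)} - 106}{-97 + 102} \right)} - 21276 = \sqrt{\left(\frac{\left(1 + \left(-3 + 3\right) + \left(-3 + 3\right)^{2}\right) - 106}{-97 + 102}\right)^{2} + 7^{2}} - 21276 = \sqrt{\left(\frac{\left(1 + 0 + 0^{2}\right) - 106}{5}\right)^{2} + 49} - 21276 = \sqrt{\left(\left(\left(1 + 0 + 0\right) - 106\right) \frac{1}{5}\right)^{2} + 49} - 21276 = \sqrt{\left(\left(1 - 106\right) \frac{1}{5}\right)^{2} + 49} - 21276 = \sqrt{\left(\left(-105\right) \frac{1}{5}\right)^{2} + 49} - 21276 = \sqrt{\left(-21\right)^{2} + 49} - 21276 = \sqrt{441 + 49} - 21276 = \sqrt{490} - 21276 = 7 \sqrt{10} - 21276 = -21276 + 7 \sqrt{10}$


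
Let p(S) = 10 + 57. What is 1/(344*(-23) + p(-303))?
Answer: -1/7845 ≈ -0.00012747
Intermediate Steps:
p(S) = 67
1/(344*(-23) + p(-303)) = 1/(344*(-23) + 67) = 1/(-7912 + 67) = 1/(-7845) = -1/7845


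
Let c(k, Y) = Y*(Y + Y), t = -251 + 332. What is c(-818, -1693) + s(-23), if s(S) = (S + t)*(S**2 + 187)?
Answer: 5774026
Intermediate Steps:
t = 81
s(S) = (81 + S)*(187 + S**2) (s(S) = (S + 81)*(S**2 + 187) = (81 + S)*(187 + S**2))
c(k, Y) = 2*Y**2 (c(k, Y) = Y*(2*Y) = 2*Y**2)
c(-818, -1693) + s(-23) = 2*(-1693)**2 + (15147 + (-23)**3 + 81*(-23)**2 + 187*(-23)) = 2*2866249 + (15147 - 12167 + 81*529 - 4301) = 5732498 + (15147 - 12167 + 42849 - 4301) = 5732498 + 41528 = 5774026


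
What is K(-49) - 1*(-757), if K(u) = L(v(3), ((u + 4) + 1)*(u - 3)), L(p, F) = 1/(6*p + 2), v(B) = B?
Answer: 15141/20 ≈ 757.05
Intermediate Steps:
L(p, F) = 1/(2 + 6*p)
K(u) = 1/20 (K(u) = 1/(2*(1 + 3*3)) = 1/(2*(1 + 9)) = (½)/10 = (½)*(⅒) = 1/20)
K(-49) - 1*(-757) = 1/20 - 1*(-757) = 1/20 + 757 = 15141/20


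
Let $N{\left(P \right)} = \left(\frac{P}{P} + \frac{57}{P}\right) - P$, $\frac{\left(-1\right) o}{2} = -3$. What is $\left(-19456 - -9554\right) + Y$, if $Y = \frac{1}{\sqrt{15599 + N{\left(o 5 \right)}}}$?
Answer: $-9902 + \frac{\sqrt{1557190}}{155719} \approx -9902.0$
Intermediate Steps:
$o = 6$ ($o = \left(-2\right) \left(-3\right) = 6$)
$N{\left(P \right)} = 1 - P + \frac{57}{P}$ ($N{\left(P \right)} = \left(1 + \frac{57}{P}\right) - P = 1 - P + \frac{57}{P}$)
$Y = \frac{\sqrt{1557190}}{155719}$ ($Y = \frac{1}{\sqrt{15599 + \left(1 - 6 \cdot 5 + \frac{57}{6 \cdot 5}\right)}} = \frac{1}{\sqrt{15599 + \left(1 - 30 + \frac{57}{30}\right)}} = \frac{1}{\sqrt{15599 + \left(1 - 30 + 57 \cdot \frac{1}{30}\right)}} = \frac{1}{\sqrt{15599 + \left(1 - 30 + \frac{19}{10}\right)}} = \frac{1}{\sqrt{15599 - \frac{271}{10}}} = \frac{1}{\sqrt{\frac{155719}{10}}} = \frac{1}{\frac{1}{10} \sqrt{1557190}} = \frac{\sqrt{1557190}}{155719} \approx 0.0080136$)
$\left(-19456 - -9554\right) + Y = \left(-19456 - -9554\right) + \frac{\sqrt{1557190}}{155719} = \left(-19456 + 9554\right) + \frac{\sqrt{1557190}}{155719} = -9902 + \frac{\sqrt{1557190}}{155719}$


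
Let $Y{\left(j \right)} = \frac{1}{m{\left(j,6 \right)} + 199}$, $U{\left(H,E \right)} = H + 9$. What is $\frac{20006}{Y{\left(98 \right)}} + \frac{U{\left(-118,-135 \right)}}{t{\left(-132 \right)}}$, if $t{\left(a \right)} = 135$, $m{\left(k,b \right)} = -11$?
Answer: $\frac{507752171}{135} \approx 3.7611 \cdot 10^{6}$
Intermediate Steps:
$U{\left(H,E \right)} = 9 + H$
$Y{\left(j \right)} = \frac{1}{188}$ ($Y{\left(j \right)} = \frac{1}{-11 + 199} = \frac{1}{188}$)
$\frac{20006}{Y{\left(98 \right)}} + \frac{U{\left(-118,-135 \right)}}{t{\left(-132 \right)}} = 20006 \frac{1}{\frac{1}{188}} + \frac{9 - 118}{135} = 20006 \cdot 188 - \frac{109}{135} = 3761128 - \frac{109}{135} = \frac{507752171}{135}$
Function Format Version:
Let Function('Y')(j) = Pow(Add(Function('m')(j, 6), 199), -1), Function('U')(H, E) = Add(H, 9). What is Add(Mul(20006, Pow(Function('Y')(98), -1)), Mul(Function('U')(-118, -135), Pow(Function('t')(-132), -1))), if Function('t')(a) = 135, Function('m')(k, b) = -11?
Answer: Rational(507752171, 135) ≈ 3.7611e+6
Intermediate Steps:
Function('U')(H, E) = Add(9, H)
Function('Y')(j) = Rational(1, 188) (Function('Y')(j) = Pow(Add(-11, 199), -1) = Pow(188, -1) = Rational(1, 188))
Add(Mul(20006, Pow(Function('Y')(98), -1)), Mul(Function('U')(-118, -135), Pow(Function('t')(-132), -1))) = Add(Mul(20006, Pow(Rational(1, 188), -1)), Mul(Add(9, -118), Pow(135, -1))) = Add(Mul(20006, 188), Mul(-109, Rational(1, 135))) = Add(3761128, Rational(-109, 135)) = Rational(507752171, 135)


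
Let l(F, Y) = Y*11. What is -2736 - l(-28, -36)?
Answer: -2340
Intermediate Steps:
l(F, Y) = 11*Y
-2736 - l(-28, -36) = -2736 - 11*(-36) = -2736 - 1*(-396) = -2736 + 396 = -2340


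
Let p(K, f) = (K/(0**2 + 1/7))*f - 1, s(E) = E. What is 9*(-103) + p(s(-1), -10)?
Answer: -858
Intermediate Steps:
p(K, f) = -1 + 7*K*f (p(K, f) = (K/(0 + 1/7))*f - 1 = (K/(1/7))*f - 1 = (7*K)*f - 1 = 7*K*f - 1 = -1 + 7*K*f)
9*(-103) + p(s(-1), -10) = 9*(-103) + (-1 + 7*(-1)*(-10)) = -927 + (-1 + 70) = -927 + 69 = -858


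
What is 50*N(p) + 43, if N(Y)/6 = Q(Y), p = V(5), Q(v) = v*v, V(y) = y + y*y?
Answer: 270043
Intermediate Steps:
V(y) = y + y²
Q(v) = v²
p = 30 (p = 5*(1 + 5) = 5*6 = 30)
N(Y) = 6*Y²
50*N(p) + 43 = 50*(6*30²) + 43 = 50*(6*900) + 43 = 50*5400 + 43 = 270000 + 43 = 270043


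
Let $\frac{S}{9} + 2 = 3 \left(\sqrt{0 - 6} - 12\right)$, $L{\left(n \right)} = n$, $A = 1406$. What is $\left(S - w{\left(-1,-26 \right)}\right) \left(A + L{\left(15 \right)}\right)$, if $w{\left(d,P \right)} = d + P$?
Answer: $-447615 + 38367 i \sqrt{6} \approx -4.4762 \cdot 10^{5} + 93980.0 i$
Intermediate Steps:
$S = -342 + 27 i \sqrt{6}$ ($S = -18 + 9 \cdot 3 \left(\sqrt{0 - 6} - 12\right) = -18 + 9 \cdot 3 \left(\sqrt{-6} - 12\right) = -18 + 9 \cdot 3 \left(i \sqrt{6} - 12\right) = -18 + 9 \cdot 3 \left(-12 + i \sqrt{6}\right) = -18 + 9 \left(-36 + 3 i \sqrt{6}\right) = -18 - \left(324 - 27 i \sqrt{6}\right) = -342 + 27 i \sqrt{6} \approx -342.0 + 66.136 i$)
$w{\left(d,P \right)} = P + d$
$\left(S - w{\left(-1,-26 \right)}\right) \left(A + L{\left(15 \right)}\right) = \left(\left(-342 + 27 i \sqrt{6}\right) - \left(-26 - 1\right)\right) \left(1406 + 15\right) = \left(\left(-342 + 27 i \sqrt{6}\right) - -27\right) 1421 = \left(\left(-342 + 27 i \sqrt{6}\right) + 27\right) 1421 = \left(-315 + 27 i \sqrt{6}\right) 1421 = -447615 + 38367 i \sqrt{6}$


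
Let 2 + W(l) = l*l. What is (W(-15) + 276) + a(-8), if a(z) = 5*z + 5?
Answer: 464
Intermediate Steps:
W(l) = -2 + l² (W(l) = -2 + l*l = -2 + l²)
a(z) = 5 + 5*z
(W(-15) + 276) + a(-8) = ((-2 + (-15)²) + 276) + (5 + 5*(-8)) = ((-2 + 225) + 276) + (5 - 40) = (223 + 276) - 35 = 499 - 35 = 464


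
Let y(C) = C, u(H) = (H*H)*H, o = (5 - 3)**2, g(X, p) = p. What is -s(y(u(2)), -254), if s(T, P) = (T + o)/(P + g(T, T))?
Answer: 2/41 ≈ 0.048781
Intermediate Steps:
o = 4 (o = 2**2 = 4)
u(H) = H**3 (u(H) = H**2*H = H**3)
s(T, P) = (4 + T)/(P + T) (s(T, P) = (T + 4)/(P + T) = (4 + T)/(P + T))
-s(y(u(2)), -254) = -(4 + 2**3)/(-254 + 2**3) = -(4 + 8)/(-254 + 8) = -12/(-246) = -(-1)*12/246 = -1*(-2/41) = 2/41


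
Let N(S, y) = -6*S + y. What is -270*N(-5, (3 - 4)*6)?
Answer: -6480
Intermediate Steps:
N(S, y) = y - 6*S
-270*N(-5, (3 - 4)*6) = -270*((3 - 4)*6 - 6*(-5)) = -270*(-1*6 + 30) = -270*(-6 + 30) = -270*24 = -6480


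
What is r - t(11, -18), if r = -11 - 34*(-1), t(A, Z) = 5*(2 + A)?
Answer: -42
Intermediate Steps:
t(A, Z) = 10 + 5*A
r = 23 (r = -11 + 34 = 23)
r - t(11, -18) = 23 - (10 + 5*11) = 23 - (10 + 55) = 23 - 1*65 = 23 - 65 = -42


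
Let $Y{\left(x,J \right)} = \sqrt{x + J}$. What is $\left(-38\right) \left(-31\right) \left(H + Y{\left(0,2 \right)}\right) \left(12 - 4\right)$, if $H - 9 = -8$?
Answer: $9424 + 9424 \sqrt{2} \approx 22752.0$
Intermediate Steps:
$H = 1$ ($H = 9 - 8 = 1$)
$Y{\left(x,J \right)} = \sqrt{J + x}$
$\left(-38\right) \left(-31\right) \left(H + Y{\left(0,2 \right)}\right) \left(12 - 4\right) = \left(-38\right) \left(-31\right) \left(1 + \sqrt{2 + 0}\right) \left(12 - 4\right) = 1178 \left(1 + \sqrt{2}\right) 8 = 1178 \left(8 + 8 \sqrt{2}\right) = 9424 + 9424 \sqrt{2}$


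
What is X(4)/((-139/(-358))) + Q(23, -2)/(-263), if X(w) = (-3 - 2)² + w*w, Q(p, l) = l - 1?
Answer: 3860731/36557 ≈ 105.61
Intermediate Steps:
Q(p, l) = -1 + l
X(w) = 25 + w² (X(w) = (-5)² + w² = 25 + w²)
X(4)/((-139/(-358))) + Q(23, -2)/(-263) = (25 + 4²)/((-139/(-358))) + (-1 - 2)/(-263) = (25 + 16)/((-139*(-1/358))) - 3*(-1/263) = 41/(139/358) + 3/263 = 41*(358/139) + 3/263 = 14678/139 + 3/263 = 3860731/36557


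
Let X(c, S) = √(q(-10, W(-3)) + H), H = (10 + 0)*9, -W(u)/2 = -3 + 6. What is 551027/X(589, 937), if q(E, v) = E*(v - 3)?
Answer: 551027*√5/30 ≈ 41071.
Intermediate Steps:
W(u) = -6 (W(u) = -2*(-3 + 6) = -2*3 = -6)
H = 90 (H = 10*9 = 90)
q(E, v) = E*(-3 + v)
X(c, S) = 6*√5 (X(c, S) = √(-10*(-3 - 6) + 90) = √(-10*(-9) + 90) = √(90 + 90) = √180 = 6*√5)
551027/X(589, 937) = 551027/((6*√5)) = 551027*(√5/30) = 551027*√5/30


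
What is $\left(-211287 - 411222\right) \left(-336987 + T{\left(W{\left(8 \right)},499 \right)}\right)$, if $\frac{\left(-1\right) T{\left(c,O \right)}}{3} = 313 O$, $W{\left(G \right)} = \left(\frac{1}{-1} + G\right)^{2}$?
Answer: $501460879932$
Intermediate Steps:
$W{\left(G \right)} = \left(-1 + G\right)^{2}$
$T{\left(c,O \right)} = - 939 O$ ($T{\left(c,O \right)} = - 3 \cdot 313 O = - 939 O$)
$\left(-211287 - 411222\right) \left(-336987 + T{\left(W{\left(8 \right)},499 \right)}\right) = \left(-211287 - 411222\right) \left(-336987 - 468561\right) = - 622509 \left(-336987 - 468561\right) = \left(-622509\right) \left(-805548\right) = 501460879932$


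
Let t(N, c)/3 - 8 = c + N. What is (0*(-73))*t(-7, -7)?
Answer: 0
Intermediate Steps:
t(N, c) = 24 + 3*N + 3*c (t(N, c) = 24 + 3*(c + N) = 24 + 3*(N + c) = 24 + (3*N + 3*c) = 24 + 3*N + 3*c)
(0*(-73))*t(-7, -7) = (0*(-73))*(24 + 3*(-7) + 3*(-7)) = 0*(24 - 21 - 21) = 0*(-18) = 0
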